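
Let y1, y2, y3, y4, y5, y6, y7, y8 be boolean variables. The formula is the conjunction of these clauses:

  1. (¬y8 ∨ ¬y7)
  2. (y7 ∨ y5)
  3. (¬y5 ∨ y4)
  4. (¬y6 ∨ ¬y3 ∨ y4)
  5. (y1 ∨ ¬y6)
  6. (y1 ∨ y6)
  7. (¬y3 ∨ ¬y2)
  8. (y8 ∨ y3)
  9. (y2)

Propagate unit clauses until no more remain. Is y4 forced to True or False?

Unit clause (y2) sets y2 = True.
(¬y3 ∨ ¬y2) with y2 = True leaves only ¬y3, so y3 = False.
(y8 ∨ y3) with y3 = False leaves only y8, so y8 = True.
(¬y7 ∨ ¬y8): since y8 = True, the clause reduces to (¬y7). y7 = False.
(y7 ∨ y5) with y7 = False leaves only y5, so y5 = True.
In (y4 ∨ ¬y5), ¬y5 is now false; y4 must hold, so y4 = True.

True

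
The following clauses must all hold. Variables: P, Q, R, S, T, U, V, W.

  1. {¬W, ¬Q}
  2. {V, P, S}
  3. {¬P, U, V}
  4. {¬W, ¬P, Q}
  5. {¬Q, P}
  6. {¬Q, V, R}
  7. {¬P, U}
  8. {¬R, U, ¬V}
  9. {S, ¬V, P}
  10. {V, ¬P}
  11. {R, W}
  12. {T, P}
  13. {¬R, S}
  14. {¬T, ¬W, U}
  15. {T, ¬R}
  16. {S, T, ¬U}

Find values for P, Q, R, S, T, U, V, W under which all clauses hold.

P=False  Q=False  R=True  S=True  T=True  U=False  V=False  W=False

Check each clause:
  1. {¬W, ¬Q} — ¬W is true.
  2. {S, V, P} — S is true.
  3. {V, U, ¬P} — ¬P is true.
  4. {Q, ¬P, ¬W} — ¬W is true.
  5. {¬Q, P} — ¬Q is true.
  6. {¬Q, R, V} — R is true.
  7. {¬P, U} — ¬P is true.
  8. {¬R, U, ¬V} — ¬V is true.
  9. {¬V, S, P} — S is true.
  10. {V, ¬P} — ¬P is true.
  11. {W, R} — R is true.
  12. {P, T} — T is true.
  13. {¬R, S} — S is true.
  14. {¬T, ¬W, U} — ¬W is true.
  15. {T, ¬R} — T is true.
  16. {T, ¬U, S} — ¬U is true.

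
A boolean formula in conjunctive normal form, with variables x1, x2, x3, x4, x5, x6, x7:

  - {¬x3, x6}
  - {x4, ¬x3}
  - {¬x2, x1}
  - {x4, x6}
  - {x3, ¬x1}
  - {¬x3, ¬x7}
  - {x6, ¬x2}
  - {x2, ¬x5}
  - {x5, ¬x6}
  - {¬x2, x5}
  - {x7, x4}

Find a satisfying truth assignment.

x1 = F  x2 = F  x3 = F  x4 = T  x5 = F  x6 = F  x7 = F

Pure literal: x4 appears only positively; assign x4 = True.
Try x1 = False.
  then x2 is forced to False.
  then x5 is forced to False.
  then x6 is forced to False.
  then x3 is forced to False.
x7 is now unconstrained; take x7 = False.
Check each clause:
  1. {x6, ¬x3} — ¬x3 is true.
  2. {¬x3, x4} — x4 is true.
  3. {x1, ¬x2} — ¬x2 is true.
  4. {x6, x4} — x4 is true.
  5. {x3, ¬x1} — ¬x1 is true.
  6. {¬x3, ¬x7} — ¬x7 is true.
  7. {¬x2, x6} — ¬x2 is true.
  8. {¬x5, x2} — ¬x5 is true.
  9. {¬x6, x5} — ¬x6 is true.
  10. {x5, ¬x2} — ¬x2 is true.
  11. {x4, x7} — x4 is true.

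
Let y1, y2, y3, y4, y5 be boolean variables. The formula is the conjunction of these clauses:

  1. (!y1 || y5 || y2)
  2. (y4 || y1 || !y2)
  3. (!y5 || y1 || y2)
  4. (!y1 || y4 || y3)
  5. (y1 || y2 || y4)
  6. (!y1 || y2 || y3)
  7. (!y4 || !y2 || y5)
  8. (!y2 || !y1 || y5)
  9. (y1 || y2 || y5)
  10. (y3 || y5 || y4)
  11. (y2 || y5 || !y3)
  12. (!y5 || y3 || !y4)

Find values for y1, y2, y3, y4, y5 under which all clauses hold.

y1=True  y2=True  y3=True  y4=True  y5=True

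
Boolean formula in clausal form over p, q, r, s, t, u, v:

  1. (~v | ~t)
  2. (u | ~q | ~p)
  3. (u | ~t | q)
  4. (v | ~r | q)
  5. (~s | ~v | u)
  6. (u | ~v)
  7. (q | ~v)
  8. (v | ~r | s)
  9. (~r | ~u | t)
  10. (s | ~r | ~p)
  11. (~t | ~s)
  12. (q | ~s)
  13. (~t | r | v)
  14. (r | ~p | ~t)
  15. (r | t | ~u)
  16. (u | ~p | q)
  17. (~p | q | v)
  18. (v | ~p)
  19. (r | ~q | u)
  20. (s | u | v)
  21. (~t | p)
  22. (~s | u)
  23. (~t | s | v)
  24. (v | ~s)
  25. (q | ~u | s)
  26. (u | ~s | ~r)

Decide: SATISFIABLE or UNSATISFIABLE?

u = True:
  v = True:
    propagation gives t=False, q=True, r=False; an empty clause results — contradiction.
  v = False:
    propagation gives p=False, t=False, r=False; an empty clause results — contradiction.
u = False:
  propagation gives v=False, p=False, s=True; an empty clause results — contradiction.
Every branch closes, so no satisfying assignment exists.

UNSATISFIABLE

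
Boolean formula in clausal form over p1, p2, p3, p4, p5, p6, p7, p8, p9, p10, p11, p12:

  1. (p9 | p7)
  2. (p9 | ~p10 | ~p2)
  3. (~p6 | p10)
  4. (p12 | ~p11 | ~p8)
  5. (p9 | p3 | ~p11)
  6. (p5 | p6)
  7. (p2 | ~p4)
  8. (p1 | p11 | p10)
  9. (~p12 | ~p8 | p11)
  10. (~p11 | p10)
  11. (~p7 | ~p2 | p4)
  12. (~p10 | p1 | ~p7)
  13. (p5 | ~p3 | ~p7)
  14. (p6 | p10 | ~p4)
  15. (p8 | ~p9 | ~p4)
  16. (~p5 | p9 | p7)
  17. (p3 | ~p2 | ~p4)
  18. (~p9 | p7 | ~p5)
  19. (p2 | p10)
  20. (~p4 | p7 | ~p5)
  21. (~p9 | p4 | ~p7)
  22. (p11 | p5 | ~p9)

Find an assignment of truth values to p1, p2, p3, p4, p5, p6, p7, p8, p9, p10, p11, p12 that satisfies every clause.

p1=F  p2=F  p3=F  p4=F  p5=F  p6=T  p7=F  p8=T  p9=T  p10=T  p11=T  p12=T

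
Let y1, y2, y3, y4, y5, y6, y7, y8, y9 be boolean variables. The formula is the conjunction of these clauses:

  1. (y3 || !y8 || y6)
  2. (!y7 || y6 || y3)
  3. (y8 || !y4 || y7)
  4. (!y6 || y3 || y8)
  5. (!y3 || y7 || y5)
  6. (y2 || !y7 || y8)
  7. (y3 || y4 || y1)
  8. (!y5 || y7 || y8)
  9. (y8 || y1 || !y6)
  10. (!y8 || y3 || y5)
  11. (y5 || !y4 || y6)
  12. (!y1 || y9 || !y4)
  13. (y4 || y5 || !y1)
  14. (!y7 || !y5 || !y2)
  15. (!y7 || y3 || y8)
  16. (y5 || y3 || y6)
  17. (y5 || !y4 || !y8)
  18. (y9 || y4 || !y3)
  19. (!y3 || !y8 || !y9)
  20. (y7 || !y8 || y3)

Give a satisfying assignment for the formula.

y1=False, y2=True, y3=True, y4=True, y5=True, y6=False, y7=False, y8=True, y9=False

Check each clause:
  1. (!y8 || y6 || y3) — y3 is true.
  2. (y6 || y3 || !y7) — !y7 is true.
  3. (y7 || y8 || !y4) — y8 is true.
  4. (y3 || !y6 || y8) — y8 is true.
  5. (!y3 || y7 || y5) — y5 is true.
  6. (y8 || !y7 || y2) — y8 is true.
  7. (y3 || y1 || y4) — y3 is true.
  8. (y7 || !y5 || y8) — y8 is true.
  9. (!y6 || y8 || y1) — y8 is true.
  10. (!y8 || y5 || y3) — y3 is true.
  11. (!y4 || y5 || y6) — y5 is true.
  12. (!y1 || y9 || !y4) — !y1 is true.
  13. (!y1 || y4 || y5) — y4 is true.
  14. (!y7 || !y5 || !y2) — !y7 is true.
  15. (y8 || y3 || !y7) — y8 is true.
  16. (y5 || y3 || y6) — y3 is true.
  17. (y5 || !y8 || !y4) — y5 is true.
  18. (y4 || y9 || !y3) — y4 is true.
  19. (!y9 || !y3 || !y8) — !y9 is true.
  20. (y3 || y7 || !y8) — y3 is true.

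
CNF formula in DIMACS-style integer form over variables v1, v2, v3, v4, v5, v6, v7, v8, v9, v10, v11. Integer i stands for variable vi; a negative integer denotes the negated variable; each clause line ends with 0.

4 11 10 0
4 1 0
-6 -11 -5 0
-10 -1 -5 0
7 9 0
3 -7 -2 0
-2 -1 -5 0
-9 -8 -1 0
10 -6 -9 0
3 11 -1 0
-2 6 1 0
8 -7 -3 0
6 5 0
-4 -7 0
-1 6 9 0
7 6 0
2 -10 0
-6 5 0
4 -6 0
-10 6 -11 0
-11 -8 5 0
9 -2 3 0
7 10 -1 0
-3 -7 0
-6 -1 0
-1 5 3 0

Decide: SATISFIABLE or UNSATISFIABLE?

Set v1 = False and propagate.
  then v4 is forced to True.
  then v7 is forced to False.
  then v9 is forced to True.
  then v6 is forced to True.
  then v10 is forced to True.
  then v2 is forced to True.
  then v5 is forced to True.
  then v11 is forced to False.
v3, v8 are now unconstrained; take v3 = False, v8 = False.
So v1=F, v2=T, v3=F, v4=T, v5=T, v6=T, v7=F, v8=F, v9=T, v10=T, v11=F is a satisfying assignment.

SATISFIABLE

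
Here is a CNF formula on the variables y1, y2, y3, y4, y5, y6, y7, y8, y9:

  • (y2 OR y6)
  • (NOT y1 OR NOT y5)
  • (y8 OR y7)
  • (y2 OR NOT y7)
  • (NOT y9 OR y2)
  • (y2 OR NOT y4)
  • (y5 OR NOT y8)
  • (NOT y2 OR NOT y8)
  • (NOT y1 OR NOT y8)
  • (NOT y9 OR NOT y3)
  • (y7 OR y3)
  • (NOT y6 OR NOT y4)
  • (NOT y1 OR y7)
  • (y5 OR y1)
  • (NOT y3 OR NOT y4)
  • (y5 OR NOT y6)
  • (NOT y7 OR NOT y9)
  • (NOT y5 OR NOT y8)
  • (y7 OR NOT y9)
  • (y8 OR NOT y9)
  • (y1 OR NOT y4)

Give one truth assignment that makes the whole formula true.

y1 = False, y2 = True, y3 = True, y4 = False, y5 = True, y6 = False, y7 = True, y8 = False, y9 = False

Check each clause:
  1. (y2 OR y6) — y2 is true.
  2. (NOT y1 OR NOT y5) — NOT y1 is true.
  3. (y8 OR y7) — y7 is true.
  4. (NOT y7 OR y2) — y2 is true.
  5. (y2 OR NOT y9) — y2 is true.
  6. (NOT y4 OR y2) — y2 is true.
  7. (y5 OR NOT y8) — NOT y8 is true.
  8. (NOT y2 OR NOT y8) — NOT y8 is true.
  9. (NOT y1 OR NOT y8) — NOT y8 is true.
  10. (NOT y3 OR NOT y9) — NOT y9 is true.
  11. (y3 OR y7) — y3 is true.
  12. (NOT y4 OR NOT y6) — NOT y6 is true.
  13. (y7 OR NOT y1) — NOT y1 is true.
  14. (y1 OR y5) — y5 is true.
  15. (NOT y3 OR NOT y4) — NOT y4 is true.
  16. (y5 OR NOT y6) — NOT y6 is true.
  17. (NOT y7 OR NOT y9) — NOT y9 is true.
  18. (NOT y5 OR NOT y8) — NOT y8 is true.
  19. (NOT y9 OR y7) — y7 is true.
  20. (NOT y9 OR y8) — NOT y9 is true.
  21. (NOT y4 OR y1) — NOT y4 is true.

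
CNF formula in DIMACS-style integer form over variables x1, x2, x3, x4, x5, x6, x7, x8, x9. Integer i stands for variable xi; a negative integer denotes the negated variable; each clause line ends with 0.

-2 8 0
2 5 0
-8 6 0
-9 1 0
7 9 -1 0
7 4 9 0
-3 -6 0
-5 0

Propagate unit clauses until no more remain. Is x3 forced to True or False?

False

(~x5) is a unit clause: x5 = False.
From (x2 | x5) and x5 = False: x2 = True.
In (x8 | ~x2), ~x2 is now false; x8 must hold, so x8 = True.
From (~x8 | x6) and x8 = True: x6 = True.
(~x3 | ~x6) with x6 = True leaves only ~x3, so x3 = False.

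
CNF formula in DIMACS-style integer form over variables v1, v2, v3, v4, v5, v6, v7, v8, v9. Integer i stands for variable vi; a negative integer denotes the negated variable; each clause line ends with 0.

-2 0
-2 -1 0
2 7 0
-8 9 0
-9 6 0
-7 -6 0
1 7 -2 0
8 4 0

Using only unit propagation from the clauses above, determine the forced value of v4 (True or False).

True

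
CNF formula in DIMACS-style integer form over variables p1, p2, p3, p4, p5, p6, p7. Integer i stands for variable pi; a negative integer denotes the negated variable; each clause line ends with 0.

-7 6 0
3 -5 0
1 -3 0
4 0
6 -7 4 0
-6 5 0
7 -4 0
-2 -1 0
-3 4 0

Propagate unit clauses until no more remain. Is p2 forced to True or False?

False

(p4) stands alone — p4 = True.
(p7 OR NOT p4) with p4 = True leaves only p7, so p7 = True.
From (NOT p7 OR p6) and p7 = True: p6 = True.
From (NOT p6 OR p5) and p6 = True: p5 = True.
(p3 OR NOT p5) with p5 = True leaves only p3, so p3 = True.
(NOT p3 OR p1) with p3 = True leaves only p1, so p1 = True.
From (NOT p2 OR NOT p1) and p1 = True: p2 = False.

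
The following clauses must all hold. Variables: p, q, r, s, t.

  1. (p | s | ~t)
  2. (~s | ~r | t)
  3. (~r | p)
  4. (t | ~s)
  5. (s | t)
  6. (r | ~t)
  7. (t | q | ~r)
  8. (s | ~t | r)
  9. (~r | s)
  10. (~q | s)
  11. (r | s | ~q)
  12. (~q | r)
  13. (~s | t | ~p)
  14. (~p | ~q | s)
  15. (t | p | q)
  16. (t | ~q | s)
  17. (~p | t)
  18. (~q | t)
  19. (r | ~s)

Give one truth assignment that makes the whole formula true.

Set p = True and propagate.
  then t is forced to True.
  then r is forced to True.
  then s is forced to True.
q is now unconstrained; take q = False.
Check each clause:
  1. (~t | s | p) — p is true.
  2. (t | ~s | ~r) — t is true.
  3. (~r | p) — p is true.
  4. (t | ~s) — t is true.
  5. (s | t) — s is true.
  6. (r | ~t) — r is true.
  7. (q | ~r | t) — t is true.
  8. (~t | r | s) — r is true.
  9. (~r | s) — s is true.
  10. (~q | s) — s is true.
  11. (r | ~q | s) — r is true.
  12. (r | ~q) — r is true.
  13. (t | ~p | ~s) — t is true.
  14. (~p | s | ~q) — s is true.
  15. (t | p | q) — p is true.
  16. (~q | t | s) — s is true.
  17. (t | ~p) — t is true.
  18. (t | ~q) — t is true.
  19. (r | ~s) — r is true.

p = True  q = False  r = True  s = True  t = True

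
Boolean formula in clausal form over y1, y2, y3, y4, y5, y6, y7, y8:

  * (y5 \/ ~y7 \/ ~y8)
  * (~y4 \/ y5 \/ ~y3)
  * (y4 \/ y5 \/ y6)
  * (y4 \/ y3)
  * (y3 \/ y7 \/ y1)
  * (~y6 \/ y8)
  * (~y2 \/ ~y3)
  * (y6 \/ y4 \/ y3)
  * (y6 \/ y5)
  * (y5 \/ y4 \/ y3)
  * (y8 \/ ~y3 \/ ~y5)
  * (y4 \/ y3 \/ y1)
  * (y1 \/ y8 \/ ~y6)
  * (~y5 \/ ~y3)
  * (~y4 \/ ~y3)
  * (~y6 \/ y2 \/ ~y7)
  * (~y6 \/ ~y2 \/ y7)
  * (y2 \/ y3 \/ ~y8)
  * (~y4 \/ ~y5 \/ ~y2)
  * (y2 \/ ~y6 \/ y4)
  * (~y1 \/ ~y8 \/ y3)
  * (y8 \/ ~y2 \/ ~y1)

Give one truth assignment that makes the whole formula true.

y1=0, y2=0, y3=0, y4=1, y5=1, y6=0, y7=1, y8=0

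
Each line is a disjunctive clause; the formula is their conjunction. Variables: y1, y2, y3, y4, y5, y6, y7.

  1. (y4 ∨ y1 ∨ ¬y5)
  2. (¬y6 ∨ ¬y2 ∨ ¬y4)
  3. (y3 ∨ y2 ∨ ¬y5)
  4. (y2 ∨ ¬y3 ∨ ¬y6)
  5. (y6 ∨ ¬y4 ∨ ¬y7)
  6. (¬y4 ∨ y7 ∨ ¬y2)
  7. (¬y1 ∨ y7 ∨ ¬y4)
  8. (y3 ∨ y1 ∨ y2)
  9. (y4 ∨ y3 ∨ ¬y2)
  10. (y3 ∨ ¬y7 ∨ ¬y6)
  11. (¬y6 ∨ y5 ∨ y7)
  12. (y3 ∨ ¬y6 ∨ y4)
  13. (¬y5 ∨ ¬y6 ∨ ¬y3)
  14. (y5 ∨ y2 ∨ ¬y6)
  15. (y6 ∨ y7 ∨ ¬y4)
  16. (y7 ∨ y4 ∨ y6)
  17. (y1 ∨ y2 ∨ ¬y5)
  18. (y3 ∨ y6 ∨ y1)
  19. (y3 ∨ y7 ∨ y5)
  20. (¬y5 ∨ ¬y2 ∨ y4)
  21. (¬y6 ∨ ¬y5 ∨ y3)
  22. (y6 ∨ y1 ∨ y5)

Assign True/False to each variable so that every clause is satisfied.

y1=True, y2=False, y3=True, y4=False, y5=False, y6=False, y7=True

Set y1 = True and propagate.
Set y2 = False and propagate.
For the remaining variables, y3 = True, y4 = False, y5 = False, y6 = False, y7 = True works.
Check each clause:
  1. (y1 ∨ ¬y5 ∨ y4) — y1 is true.
  2. (¬y4 ∨ ¬y2 ∨ ¬y6) — ¬y6 is true.
  3. (y3 ∨ y2 ∨ ¬y5) — y3 is true.
  4. (y2 ∨ ¬y3 ∨ ¬y6) — ¬y6 is true.
  5. (¬y4 ∨ ¬y7 ∨ y6) — ¬y4 is true.
  6. (¬y4 ∨ ¬y2 ∨ y7) — ¬y4 is true.
  7. (¬y1 ∨ y7 ∨ ¬y4) — ¬y4 is true.
  8. (y1 ∨ y3 ∨ y2) — y1 is true.
  9. (¬y2 ∨ y4 ∨ y3) — y3 is true.
  10. (¬y7 ∨ ¬y6 ∨ y3) — ¬y6 is true.
  11. (¬y6 ∨ y7 ∨ y5) — ¬y6 is true.
  12. (¬y6 ∨ y3 ∨ y4) — ¬y6 is true.
  13. (¬y3 ∨ ¬y5 ∨ ¬y6) — ¬y6 is true.
  14. (y2 ∨ y5 ∨ ¬y6) — ¬y6 is true.
  15. (y6 ∨ ¬y4 ∨ y7) — ¬y4 is true.
  16. (y4 ∨ y7 ∨ y6) — y7 is true.
  17. (y2 ∨ ¬y5 ∨ y1) — y1 is true.
  18. (y1 ∨ y6 ∨ y3) — y1 is true.
  19. (y7 ∨ y5 ∨ y3) — y3 is true.
  20. (y4 ∨ ¬y5 ∨ ¬y2) — ¬y5 is true.
  21. (y3 ∨ ¬y5 ∨ ¬y6) — ¬y6 is true.
  22. (y5 ∨ y6 ∨ y1) — y1 is true.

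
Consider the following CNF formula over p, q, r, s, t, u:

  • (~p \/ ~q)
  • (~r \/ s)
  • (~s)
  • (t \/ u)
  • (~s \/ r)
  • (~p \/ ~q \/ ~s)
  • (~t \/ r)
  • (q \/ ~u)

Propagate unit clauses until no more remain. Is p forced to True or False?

(~s) stands alone — s = False.
(~r \/ s) with s = False leaves only ~r, so r = False.
(r \/ ~t): since r = False, the clause reduces to (~t). t = False.
(u \/ t) with t = False leaves only u, so u = True.
(q \/ ~u) with u = True leaves only q, so q = True.
(~q \/ ~p): since q = True, the clause reduces to (~p). p = False.

False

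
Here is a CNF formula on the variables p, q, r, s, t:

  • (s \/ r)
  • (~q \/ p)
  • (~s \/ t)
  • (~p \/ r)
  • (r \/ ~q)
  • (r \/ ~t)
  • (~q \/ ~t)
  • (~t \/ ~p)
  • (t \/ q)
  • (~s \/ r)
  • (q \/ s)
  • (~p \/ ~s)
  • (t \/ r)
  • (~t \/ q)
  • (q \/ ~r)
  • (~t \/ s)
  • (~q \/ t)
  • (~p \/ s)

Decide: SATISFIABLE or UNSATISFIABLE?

UNSATISFIABLE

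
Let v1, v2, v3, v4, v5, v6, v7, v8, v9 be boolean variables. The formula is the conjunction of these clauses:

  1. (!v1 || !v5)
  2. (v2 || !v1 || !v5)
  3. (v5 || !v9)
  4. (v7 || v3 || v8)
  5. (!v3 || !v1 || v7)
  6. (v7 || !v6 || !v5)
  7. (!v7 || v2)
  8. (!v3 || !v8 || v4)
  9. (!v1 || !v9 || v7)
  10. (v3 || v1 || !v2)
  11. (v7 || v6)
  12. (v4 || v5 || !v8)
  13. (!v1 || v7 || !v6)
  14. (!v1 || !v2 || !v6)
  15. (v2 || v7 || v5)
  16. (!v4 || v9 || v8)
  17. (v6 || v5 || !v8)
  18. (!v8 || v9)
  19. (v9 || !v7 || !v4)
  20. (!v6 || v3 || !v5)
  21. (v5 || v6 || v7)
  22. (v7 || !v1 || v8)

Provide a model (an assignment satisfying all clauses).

v1 = F, v2 = T, v3 = T, v4 = F, v5 = F, v6 = T, v7 = F, v8 = F, v9 = F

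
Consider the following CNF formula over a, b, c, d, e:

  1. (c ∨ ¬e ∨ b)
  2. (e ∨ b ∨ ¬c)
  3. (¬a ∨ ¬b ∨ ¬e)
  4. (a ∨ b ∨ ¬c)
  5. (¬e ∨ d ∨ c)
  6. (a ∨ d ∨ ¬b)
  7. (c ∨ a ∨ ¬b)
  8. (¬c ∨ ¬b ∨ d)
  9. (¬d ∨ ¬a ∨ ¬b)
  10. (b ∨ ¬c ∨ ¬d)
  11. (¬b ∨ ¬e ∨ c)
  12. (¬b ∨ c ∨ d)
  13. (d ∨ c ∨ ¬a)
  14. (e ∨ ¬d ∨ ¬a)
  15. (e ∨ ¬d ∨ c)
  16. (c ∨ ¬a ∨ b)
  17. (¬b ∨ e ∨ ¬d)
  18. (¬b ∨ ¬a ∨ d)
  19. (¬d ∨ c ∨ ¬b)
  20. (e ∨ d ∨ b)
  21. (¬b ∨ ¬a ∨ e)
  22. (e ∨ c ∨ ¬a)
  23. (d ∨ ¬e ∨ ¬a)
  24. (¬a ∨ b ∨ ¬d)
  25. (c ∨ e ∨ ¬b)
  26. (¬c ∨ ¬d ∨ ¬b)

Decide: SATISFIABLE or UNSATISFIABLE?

UNSATISFIABLE

b = True:
  d = True:
    propagation gives a=False, c=True; an empty clause results — contradiction.
  d = False:
    propagation gives a=True; an empty clause results — contradiction.
b = False:
  c = True:
    propagation gives e=True, a=True, d=False; an empty clause results — contradiction.
  c = False:
    propagation gives e=False, d=False; an empty clause results — contradiction.
Every branch closes, so no satisfying assignment exists.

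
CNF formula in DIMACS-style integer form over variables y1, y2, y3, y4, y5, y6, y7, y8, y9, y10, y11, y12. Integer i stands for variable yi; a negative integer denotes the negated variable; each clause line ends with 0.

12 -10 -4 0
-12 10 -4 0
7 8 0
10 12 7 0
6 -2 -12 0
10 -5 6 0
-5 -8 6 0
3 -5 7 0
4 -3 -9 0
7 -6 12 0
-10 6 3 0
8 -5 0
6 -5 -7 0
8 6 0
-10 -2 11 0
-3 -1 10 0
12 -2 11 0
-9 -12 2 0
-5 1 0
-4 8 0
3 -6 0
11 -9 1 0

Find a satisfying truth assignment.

y9 occurs only negated in the remaining clauses — set y9 = False.
Try y1 = True.
The remaining clauses are satisfied by y2 = False, y3 = True, y4 = False, y5 = True, y6 = True, y7 = True, y8 = True, y10 = True, y11 = False, y12 = False.

y1 = T, y2 = F, y3 = T, y4 = F, y5 = T, y6 = T, y7 = T, y8 = T, y9 = F, y10 = T, y11 = F, y12 = F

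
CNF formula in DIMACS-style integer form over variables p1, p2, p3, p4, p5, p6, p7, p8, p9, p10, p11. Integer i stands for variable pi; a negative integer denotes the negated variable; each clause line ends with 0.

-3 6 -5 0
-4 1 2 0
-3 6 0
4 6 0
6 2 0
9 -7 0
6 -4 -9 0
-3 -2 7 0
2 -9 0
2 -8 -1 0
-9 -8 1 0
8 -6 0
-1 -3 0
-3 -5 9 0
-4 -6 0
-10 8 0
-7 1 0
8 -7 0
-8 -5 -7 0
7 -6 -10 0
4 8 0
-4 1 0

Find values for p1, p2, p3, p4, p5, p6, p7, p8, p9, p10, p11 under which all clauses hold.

p1=1  p2=1  p3=0  p4=1  p5=0  p6=0  p7=0  p8=1  p9=0  p10=1  p11=1

p3 occurs only negated in the remaining clauses — set p3 = False.
p5 occurs only negated in the remaining clauses — set p5 = False.
Set p1 = True and propagate.
Set p2 = True and propagate.
The remaining clauses are satisfied by p4 = True, p6 = False, p7 = False, p8 = True, p9 = False, p10 = True, p11 = True.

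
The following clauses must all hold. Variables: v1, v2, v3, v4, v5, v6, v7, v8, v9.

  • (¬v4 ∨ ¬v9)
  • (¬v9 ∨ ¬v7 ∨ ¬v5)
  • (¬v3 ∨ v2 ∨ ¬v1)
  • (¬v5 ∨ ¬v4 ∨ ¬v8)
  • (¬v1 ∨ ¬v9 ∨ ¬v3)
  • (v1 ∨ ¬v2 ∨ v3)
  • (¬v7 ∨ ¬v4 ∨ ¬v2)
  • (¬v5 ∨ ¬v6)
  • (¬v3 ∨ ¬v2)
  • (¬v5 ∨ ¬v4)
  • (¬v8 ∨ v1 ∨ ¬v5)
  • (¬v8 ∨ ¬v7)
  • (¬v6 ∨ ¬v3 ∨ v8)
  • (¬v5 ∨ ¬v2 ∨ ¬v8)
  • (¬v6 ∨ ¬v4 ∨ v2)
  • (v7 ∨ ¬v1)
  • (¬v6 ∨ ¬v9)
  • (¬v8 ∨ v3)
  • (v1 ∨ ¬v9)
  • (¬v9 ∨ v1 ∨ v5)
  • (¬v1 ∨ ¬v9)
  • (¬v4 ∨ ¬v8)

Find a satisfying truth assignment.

v1 = 0  v2 = 0  v3 = 0  v4 = 0  v5 = 0  v6 = 1  v7 = 1  v8 = 0  v9 = 0

Pure literal: v4 appears only negated; assign v4 = False.
v9 occurs only negated in the remaining clauses — set v9 = False.
Try v1 = False.
For the remaining variables, v2 = False, v3 = False, v5 = False, v6 = True, v7 = True, v8 = False works.
Check each clause:
  1. (¬v9 ∨ ¬v4) — ¬v4 is true.
  2. (¬v7 ∨ ¬v9 ∨ ¬v5) — ¬v5 is true.
  3. (v2 ∨ ¬v1 ∨ ¬v3) — ¬v3 is true.
  4. (¬v5 ∨ ¬v8 ∨ ¬v4) — ¬v8 is true.
  5. (¬v1 ∨ ¬v3 ∨ ¬v9) — ¬v3 is true.
  6. (¬v2 ∨ v1 ∨ v3) — ¬v2 is true.
  7. (¬v4 ∨ ¬v2 ∨ ¬v7) — ¬v4 is true.
  8. (¬v5 ∨ ¬v6) — ¬v5 is true.
  9. (¬v2 ∨ ¬v3) — ¬v3 is true.
  10. (¬v4 ∨ ¬v5) — ¬v5 is true.
  11. (¬v8 ∨ v1 ∨ ¬v5) — ¬v8 is true.
  12. (¬v8 ∨ ¬v7) — ¬v8 is true.
  13. (v8 ∨ ¬v6 ∨ ¬v3) — ¬v3 is true.
  14. (¬v8 ∨ ¬v5 ∨ ¬v2) — ¬v8 is true.
  15. (¬v6 ∨ v2 ∨ ¬v4) — ¬v4 is true.
  16. (v7 ∨ ¬v1) — ¬v1 is true.
  17. (¬v6 ∨ ¬v9) — ¬v9 is true.
  18. (¬v8 ∨ v3) — ¬v8 is true.
  19. (¬v9 ∨ v1) — ¬v9 is true.
  20. (¬v9 ∨ v5 ∨ v1) — ¬v9 is true.
  21. (¬v9 ∨ ¬v1) — ¬v1 is true.
  22. (¬v4 ∨ ¬v8) — ¬v8 is true.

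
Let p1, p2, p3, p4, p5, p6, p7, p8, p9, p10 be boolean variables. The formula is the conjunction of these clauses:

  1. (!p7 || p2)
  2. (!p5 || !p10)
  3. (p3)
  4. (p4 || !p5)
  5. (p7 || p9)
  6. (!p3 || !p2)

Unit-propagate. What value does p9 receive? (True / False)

(p3) is a unit clause: p3 = True.
In (!p2 || !p3), !p3 is now false; !p2 must hold, so p2 = False.
In (!p7 || p2), p2 is now false; !p7 must hold, so p7 = False.
In (p9 || p7), p7 is now false; p9 must hold, so p9 = True.

True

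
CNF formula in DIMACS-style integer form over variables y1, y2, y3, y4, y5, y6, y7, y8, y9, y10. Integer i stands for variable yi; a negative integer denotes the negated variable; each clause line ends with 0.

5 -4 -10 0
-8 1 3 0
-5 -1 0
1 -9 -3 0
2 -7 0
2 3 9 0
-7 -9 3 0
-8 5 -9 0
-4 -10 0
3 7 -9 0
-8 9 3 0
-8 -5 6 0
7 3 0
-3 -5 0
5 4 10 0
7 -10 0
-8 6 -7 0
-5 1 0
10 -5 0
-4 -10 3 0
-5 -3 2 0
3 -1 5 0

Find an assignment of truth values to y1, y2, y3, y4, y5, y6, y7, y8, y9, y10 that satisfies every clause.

y1 = False, y2 = False, y3 = True, y4 = True, y5 = False, y6 = True, y7 = False, y8 = True, y9 = False, y10 = False

Pure literal: y6 appears only positively; assign y6 = True.
Branch on y1: take y1 = False.
  then y5 is forced to False.
For the remaining variables, y2 = False, y3 = True, y4 = True, y7 = False, y8 = True, y9 = False, y10 = False works.
Every clause has at least one true literal under this assignment.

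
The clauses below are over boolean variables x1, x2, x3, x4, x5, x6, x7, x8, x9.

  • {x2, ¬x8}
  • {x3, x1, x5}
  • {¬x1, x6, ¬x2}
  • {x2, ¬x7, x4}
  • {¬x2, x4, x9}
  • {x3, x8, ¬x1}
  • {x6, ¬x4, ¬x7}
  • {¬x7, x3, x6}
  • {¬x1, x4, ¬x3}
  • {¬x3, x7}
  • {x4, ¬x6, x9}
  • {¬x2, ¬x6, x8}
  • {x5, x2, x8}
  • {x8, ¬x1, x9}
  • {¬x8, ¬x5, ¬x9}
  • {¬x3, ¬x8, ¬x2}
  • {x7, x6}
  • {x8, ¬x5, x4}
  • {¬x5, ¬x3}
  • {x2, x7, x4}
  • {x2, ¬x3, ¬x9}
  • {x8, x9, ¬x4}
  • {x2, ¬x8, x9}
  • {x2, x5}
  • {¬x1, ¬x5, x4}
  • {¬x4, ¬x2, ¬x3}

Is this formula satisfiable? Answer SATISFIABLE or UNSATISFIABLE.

SATISFIABLE

Set x1 = True and propagate.
Branch on x2: take x2 = True.
  then x6 is forced to True.
  then x8 is forced to True.
  then x3 is forced to False.
Set x4 = True and propagate.
For the remaining variables, x5 = True, x7 = False, x9 = False works.
Every clause has at least one true literal under this assignment.
So x1=T, x2=T, x3=F, x4=T, x5=T, x6=T, x7=F, x8=T, x9=F is a satisfying assignment.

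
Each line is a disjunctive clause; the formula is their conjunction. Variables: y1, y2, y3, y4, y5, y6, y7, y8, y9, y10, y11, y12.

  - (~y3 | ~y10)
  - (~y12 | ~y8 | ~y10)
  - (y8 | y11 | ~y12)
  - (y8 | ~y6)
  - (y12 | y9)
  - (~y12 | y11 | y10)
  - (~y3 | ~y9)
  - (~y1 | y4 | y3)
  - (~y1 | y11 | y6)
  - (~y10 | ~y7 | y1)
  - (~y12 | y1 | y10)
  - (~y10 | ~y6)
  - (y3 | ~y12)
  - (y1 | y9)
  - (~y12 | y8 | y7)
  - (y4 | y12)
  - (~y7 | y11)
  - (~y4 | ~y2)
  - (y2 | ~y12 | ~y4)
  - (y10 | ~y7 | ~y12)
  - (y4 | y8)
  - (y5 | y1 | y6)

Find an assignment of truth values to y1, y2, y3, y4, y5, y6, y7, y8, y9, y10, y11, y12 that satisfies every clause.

Pure literal: y5 appears only positively; assign y5 = True.
y11 occurs only positively in the remaining clauses — set y11 = True.
Branch on y1: take y1 = True.
Set y2 = False and propagate.
The remaining clauses are satisfied by y3 = False, y4 = True, y6 = False, y7 = False, y8 = False, y9 = True, y10 = False, y12 = False.
Every clause has at least one true literal under this assignment.
Check each clause:
  1. (~y3 | ~y10) — ~y3 is true.
  2. (~y8 | ~y10 | ~y12) — ~y8 is true.
  3. (y8 | y11 | ~y12) — y11 is true.
  4. (~y6 | y8) — ~y6 is true.
  5. (y12 | y9) — y9 is true.
  6. (y10 | ~y12 | y11) — y11 is true.
  7. (~y9 | ~y3) — ~y3 is true.
  8. (y3 | y4 | ~y1) — y4 is true.
  9. (y6 | y11 | ~y1) — y11 is true.
  10. (~y7 | y1 | ~y10) — ~y7 is true.
  11. (y10 | y1 | ~y12) — y1 is true.
  12. (~y6 | ~y10) — ~y6 is true.
  13. (y3 | ~y12) — ~y12 is true.
  14. (y9 | y1) — y9 is true.
  15. (~y12 | y8 | y7) — ~y12 is true.
  16. (y4 | y12) — y4 is true.
  17. (~y7 | y11) — ~y7 is true.
  18. (~y4 | ~y2) — ~y2 is true.
  19. (y2 | ~y4 | ~y12) — ~y12 is true.
  20. (~y12 | y10 | ~y7) — ~y7 is true.
  21. (y4 | y8) — y4 is true.
  22. (y5 | y1 | y6) — y1 is true.

y1=T, y2=F, y3=F, y4=T, y5=T, y6=F, y7=F, y8=F, y9=T, y10=F, y11=T, y12=F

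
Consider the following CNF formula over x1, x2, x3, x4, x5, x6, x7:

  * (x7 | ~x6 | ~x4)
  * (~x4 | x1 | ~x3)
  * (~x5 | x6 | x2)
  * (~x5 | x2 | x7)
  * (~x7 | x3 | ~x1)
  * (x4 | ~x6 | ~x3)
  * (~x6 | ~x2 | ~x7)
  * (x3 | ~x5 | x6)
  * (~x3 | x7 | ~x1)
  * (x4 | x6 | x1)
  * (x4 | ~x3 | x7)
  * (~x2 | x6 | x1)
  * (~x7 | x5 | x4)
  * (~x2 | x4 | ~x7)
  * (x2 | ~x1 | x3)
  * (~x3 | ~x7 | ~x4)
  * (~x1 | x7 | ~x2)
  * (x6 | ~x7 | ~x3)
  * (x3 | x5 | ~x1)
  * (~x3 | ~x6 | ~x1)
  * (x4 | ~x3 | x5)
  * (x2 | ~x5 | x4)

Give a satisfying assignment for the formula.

x1=F  x2=F  x3=F  x4=T  x5=F  x6=T  x7=T

Set x1 = False and propagate.
For the remaining variables, x2 = False, x3 = False, x4 = True, x5 = False, x6 = True, x7 = True works.
Check each clause:
  1. (x7 | ~x4 | ~x6) — x7 is true.
  2. (~x3 | x1 | ~x4) — ~x3 is true.
  3. (~x5 | x2 | x6) — ~x5 is true.
  4. (x7 | ~x5 | x2) — ~x5 is true.
  5. (~x1 | x3 | ~x7) — ~x1 is true.
  6. (~x3 | x4 | ~x6) — x4 is true.
  7. (~x6 | ~x7 | ~x2) — ~x2 is true.
  8. (x6 | ~x5 | x3) — x6 is true.
  9. (x7 | ~x1 | ~x3) — ~x3 is true.
  10. (x6 | x1 | x4) — x4 is true.
  11. (~x3 | x4 | x7) — x4 is true.
  12. (x1 | ~x2 | x6) — ~x2 is true.
  13. (x5 | ~x7 | x4) — x4 is true.
  14. (x4 | ~x2 | ~x7) — x4 is true.
  15. (~x1 | x3 | x2) — ~x1 is true.
  16. (~x4 | ~x3 | ~x7) — ~x3 is true.
  17. (~x1 | x7 | ~x2) — x7 is true.
  18. (~x7 | ~x3 | x6) — ~x3 is true.
  19. (x5 | ~x1 | x3) — ~x1 is true.
  20. (~x6 | ~x1 | ~x3) — ~x3 is true.
  21. (x4 | x5 | ~x3) — x4 is true.
  22. (~x5 | x4 | x2) — ~x5 is true.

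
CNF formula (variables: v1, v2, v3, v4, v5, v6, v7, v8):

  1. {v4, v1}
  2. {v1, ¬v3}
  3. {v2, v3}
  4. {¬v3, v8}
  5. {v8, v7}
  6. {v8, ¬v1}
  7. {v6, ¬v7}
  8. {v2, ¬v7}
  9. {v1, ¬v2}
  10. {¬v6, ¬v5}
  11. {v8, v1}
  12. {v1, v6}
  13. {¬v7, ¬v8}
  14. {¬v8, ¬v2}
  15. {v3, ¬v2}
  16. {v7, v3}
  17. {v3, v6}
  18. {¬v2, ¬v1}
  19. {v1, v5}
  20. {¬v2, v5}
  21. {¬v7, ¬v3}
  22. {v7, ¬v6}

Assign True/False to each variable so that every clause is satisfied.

v1 = True, v2 = False, v3 = True, v4 = True, v5 = True, v6 = False, v7 = False, v8 = True

Pure literal: v4 appears only positively; assign v4 = True.
Set v1 = True and propagate.
  then v8 is forced to True.
  then v7 is forced to False.
  then v2 is forced to False.
  then v3 is forced to True.
  then v6 is forced to False.
v5 is now unconstrained; take v5 = True.
Check each clause:
  1. {v1, v4} — v1 is true.
  2. {v1, ¬v3} — v1 is true.
  3. {v2, v3} — v3 is true.
  4. {¬v3, v8} — v8 is true.
  5. {v8, v7} — v8 is true.
  6. {v8, ¬v1} — v8 is true.
  7. {v6, ¬v7} — ¬v7 is true.
  8. {¬v7, v2} — ¬v7 is true.
  9. {¬v2, v1} — v1 is true.
  10. {¬v6, ¬v5} — ¬v6 is true.
  11. {v1, v8} — v8 is true.
  12. {v1, v6} — v1 is true.
  13. {¬v7, ¬v8} — ¬v7 is true.
  14. {¬v8, ¬v2} — ¬v2 is true.
  15. {v3, ¬v2} — v3 is true.
  16. {v7, v3} — v3 is true.
  17. {v3, v6} — v3 is true.
  18. {¬v2, ¬v1} — ¬v2 is true.
  19. {v5, v1} — v1 is true.
  20. {¬v2, v5} — v5 is true.
  21. {¬v3, ¬v7} — ¬v7 is true.
  22. {¬v6, v7} — ¬v6 is true.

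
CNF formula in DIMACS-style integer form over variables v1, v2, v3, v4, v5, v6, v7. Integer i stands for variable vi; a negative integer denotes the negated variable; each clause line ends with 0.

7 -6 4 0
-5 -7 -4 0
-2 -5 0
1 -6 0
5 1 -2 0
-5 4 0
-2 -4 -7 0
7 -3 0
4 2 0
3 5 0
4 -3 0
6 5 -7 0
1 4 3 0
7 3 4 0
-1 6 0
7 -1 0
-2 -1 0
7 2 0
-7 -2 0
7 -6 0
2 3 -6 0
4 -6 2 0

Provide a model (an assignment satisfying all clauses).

v1=T, v2=F, v3=T, v4=T, v5=F, v6=T, v7=T

Branch on v1: take v1 = True.
  then v6 is forced to True.
  then v7 is forced to True.
  then v2 is forced to False.
  then v4 is forced to True.
  then v5 is forced to False.
  then v3 is forced to True.
Every clause has at least one true literal under this assignment.
Check each clause:
  1. (v7 \/ v4 \/ ~v6) — v4 is true.
  2. (~v5 \/ ~v4 \/ ~v7) — ~v5 is true.
  3. (~v5 \/ ~v2) — ~v5 is true.
  4. (~v6 \/ v1) — v1 is true.
  5. (v5 \/ ~v2 \/ v1) — v1 is true.
  6. (~v5 \/ v4) — ~v5 is true.
  7. (~v2 \/ ~v4 \/ ~v7) — ~v2 is true.
  8. (v7 \/ ~v3) — v7 is true.
  9. (v2 \/ v4) — v4 is true.
  10. (v5 \/ v3) — v3 is true.
  11. (v4 \/ ~v3) — v4 is true.
  12. (v5 \/ v6 \/ ~v7) — v6 is true.
  13. (v1 \/ v3 \/ v4) — v1 is true.
  14. (v4 \/ v7 \/ v3) — v3 is true.
  15. (v6 \/ ~v1) — v6 is true.
  16. (~v1 \/ v7) — v7 is true.
  17. (~v1 \/ ~v2) — ~v2 is true.
  18. (v2 \/ v7) — v7 is true.
  19. (~v2 \/ ~v7) — ~v2 is true.
  20. (v7 \/ ~v6) — v7 is true.
  21. (v3 \/ v2 \/ ~v6) — v3 is true.
  22. (v4 \/ v2 \/ ~v6) — v4 is true.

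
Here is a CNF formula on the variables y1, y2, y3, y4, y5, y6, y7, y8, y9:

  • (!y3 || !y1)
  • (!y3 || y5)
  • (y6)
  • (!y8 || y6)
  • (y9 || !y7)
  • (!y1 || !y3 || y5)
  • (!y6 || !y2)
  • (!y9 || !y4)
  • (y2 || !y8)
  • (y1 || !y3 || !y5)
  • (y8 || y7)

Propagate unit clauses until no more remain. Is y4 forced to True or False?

(y6) stands alone — y6 = True.
In (!y6 || !y2), !y6 is now false; !y2 must hold, so y2 = False.
In (!y8 || y2), y2 is now false; !y8 must hold, so y8 = False.
In (y8 || y7), y8 is now false; y7 must hold, so y7 = True.
(y9 || !y7) with y7 = True leaves only y9, so y9 = True.
(!y9 || !y4): since y9 = True, the clause reduces to (!y4). y4 = False.

False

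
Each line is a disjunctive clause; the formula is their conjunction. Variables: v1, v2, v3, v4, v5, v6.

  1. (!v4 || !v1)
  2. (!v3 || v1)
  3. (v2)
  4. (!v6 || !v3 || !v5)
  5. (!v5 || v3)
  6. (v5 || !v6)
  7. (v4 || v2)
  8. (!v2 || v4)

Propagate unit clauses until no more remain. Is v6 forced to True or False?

False

(v2) stands alone — v2 = True.
(!v2 || v4) with v2 = True leaves only v4, so v4 = True.
From (!v1 || !v4) and v4 = True: v1 = False.
In (!v3 || v1), v1 is now false; !v3 must hold, so v3 = False.
In (v3 || !v5), v3 is now false; !v5 must hold, so v5 = False.
In (v5 || !v6), v5 is now false; !v6 must hold, so v6 = False.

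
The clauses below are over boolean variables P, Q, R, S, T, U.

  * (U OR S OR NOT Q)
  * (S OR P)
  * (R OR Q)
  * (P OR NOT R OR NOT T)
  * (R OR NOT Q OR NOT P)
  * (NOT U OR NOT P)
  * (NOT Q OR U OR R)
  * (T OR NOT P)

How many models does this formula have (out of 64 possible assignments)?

9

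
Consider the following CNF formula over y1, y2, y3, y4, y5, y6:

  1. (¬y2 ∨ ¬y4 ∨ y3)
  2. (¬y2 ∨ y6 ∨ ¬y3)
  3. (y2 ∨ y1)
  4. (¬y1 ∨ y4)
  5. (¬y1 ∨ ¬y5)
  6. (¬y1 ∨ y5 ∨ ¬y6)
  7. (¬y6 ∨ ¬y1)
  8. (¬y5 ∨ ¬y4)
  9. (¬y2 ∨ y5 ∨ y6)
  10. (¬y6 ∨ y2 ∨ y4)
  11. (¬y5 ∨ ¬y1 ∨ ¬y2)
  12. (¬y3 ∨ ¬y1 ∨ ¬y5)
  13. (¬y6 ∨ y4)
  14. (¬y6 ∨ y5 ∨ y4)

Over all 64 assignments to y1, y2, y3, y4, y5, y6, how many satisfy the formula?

The models are:
  y1=0 y2=1 y3=0 y4=0 y5=1 y6=0
  y1=0 y2=1 y3=1 y4=1 y5=0 y6=1
  y1=1 y2=0 y3=0 y4=1 y5=0 y6=0
  y1=1 y2=0 y3=1 y4=1 y5=0 y6=0
That's 4 in total.

4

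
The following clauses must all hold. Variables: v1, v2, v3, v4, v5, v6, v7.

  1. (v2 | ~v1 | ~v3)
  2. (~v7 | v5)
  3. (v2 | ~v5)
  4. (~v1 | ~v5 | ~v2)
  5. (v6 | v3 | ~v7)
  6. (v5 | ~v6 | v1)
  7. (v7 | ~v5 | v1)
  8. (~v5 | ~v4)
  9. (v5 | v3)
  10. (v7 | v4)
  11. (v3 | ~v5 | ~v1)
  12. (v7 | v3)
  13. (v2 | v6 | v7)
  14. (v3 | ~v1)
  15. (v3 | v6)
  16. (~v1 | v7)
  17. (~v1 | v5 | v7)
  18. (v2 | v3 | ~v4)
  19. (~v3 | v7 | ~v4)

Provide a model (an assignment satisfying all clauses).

v1 = False, v2 = True, v3 = False, v4 = False, v5 = True, v6 = True, v7 = True

Try v1 = False.
For the remaining variables, v2 = True, v3 = False, v4 = False, v5 = True, v6 = True, v7 = True works.
Check each clause:
  1. (v2 | ~v3 | ~v1) — v2 is true.
  2. (~v7 | v5) — v5 is true.
  3. (v2 | ~v5) — v2 is true.
  4. (~v5 | ~v1 | ~v2) — ~v1 is true.
  5. (v3 | v6 | ~v7) — v6 is true.
  6. (~v6 | v5 | v1) — v5 is true.
  7. (v1 | v7 | ~v5) — v7 is true.
  8. (~v5 | ~v4) — ~v4 is true.
  9. (v3 | v5) — v5 is true.
  10. (v4 | v7) — v7 is true.
  11. (v3 | ~v5 | ~v1) — ~v1 is true.
  12. (v3 | v7) — v7 is true.
  13. (v7 | v6 | v2) — v2 is true.
  14. (~v1 | v3) — ~v1 is true.
  15. (v3 | v6) — v6 is true.
  16. (~v1 | v7) — ~v1 is true.
  17. (v5 | v7 | ~v1) — v5 is true.
  18. (v2 | ~v4 | v3) — v2 is true.
  19. (~v4 | ~v3 | v7) — ~v4 is true.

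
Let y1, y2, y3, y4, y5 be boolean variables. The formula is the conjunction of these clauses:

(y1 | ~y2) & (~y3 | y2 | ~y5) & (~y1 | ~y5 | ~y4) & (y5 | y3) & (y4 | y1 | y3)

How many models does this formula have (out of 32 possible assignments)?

10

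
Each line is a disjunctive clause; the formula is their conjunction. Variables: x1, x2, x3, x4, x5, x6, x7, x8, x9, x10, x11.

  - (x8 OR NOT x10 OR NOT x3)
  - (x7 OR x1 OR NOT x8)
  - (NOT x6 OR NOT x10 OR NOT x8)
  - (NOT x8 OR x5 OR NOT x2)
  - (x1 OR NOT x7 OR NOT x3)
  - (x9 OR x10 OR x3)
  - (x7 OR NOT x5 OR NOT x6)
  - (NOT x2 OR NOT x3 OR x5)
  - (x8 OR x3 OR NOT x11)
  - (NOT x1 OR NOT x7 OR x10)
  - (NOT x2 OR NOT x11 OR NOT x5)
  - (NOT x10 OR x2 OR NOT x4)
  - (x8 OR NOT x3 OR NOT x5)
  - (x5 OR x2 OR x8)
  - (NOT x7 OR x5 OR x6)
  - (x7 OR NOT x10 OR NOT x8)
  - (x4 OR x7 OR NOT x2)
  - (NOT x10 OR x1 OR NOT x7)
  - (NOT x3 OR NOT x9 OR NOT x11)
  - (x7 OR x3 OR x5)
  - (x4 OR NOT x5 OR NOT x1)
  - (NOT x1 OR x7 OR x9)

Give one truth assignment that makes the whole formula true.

x1 = T, x2 = T, x3 = F, x4 = T, x5 = T, x6 = F, x7 = T, x8 = T, x9 = F, x10 = T, x11 = F

Check each clause:
  1. (NOT x10 OR NOT x3 OR x8) — x8 is true.
  2. (x1 OR NOT x8 OR x7) — x1 is true.
  3. (NOT x10 OR NOT x6 OR NOT x8) — NOT x6 is true.
  4. (NOT x2 OR x5 OR NOT x8) — x5 is true.
  5. (NOT x7 OR NOT x3 OR x1) — x1 is true.
  6. (x10 OR x3 OR x9) — x10 is true.
  7. (NOT x5 OR NOT x6 OR x7) — NOT x6 is true.
  8. (NOT x3 OR x5 OR NOT x2) — x5 is true.
  9. (x3 OR x8 OR NOT x11) — x8 is true.
  10. (x10 OR NOT x7 OR NOT x1) — x10 is true.
  11. (NOT x11 OR NOT x5 OR NOT x2) — NOT x11 is true.
  12. (NOT x4 OR NOT x10 OR x2) — x2 is true.
  13. (NOT x5 OR x8 OR NOT x3) — x8 is true.
  14. (x2 OR x5 OR x8) — x8 is true.
  15. (x5 OR NOT x7 OR x6) — x5 is true.
  16. (NOT x8 OR x7 OR NOT x10) — x7 is true.
  17. (x4 OR NOT x2 OR x7) — x4 is true.
  18. (x1 OR NOT x7 OR NOT x10) — x1 is true.
  19. (NOT x3 OR NOT x11 OR NOT x9) — NOT x3 is true.
  20. (x3 OR x7 OR x5) — x5 is true.
  21. (NOT x1 OR x4 OR NOT x5) — x4 is true.
  22. (NOT x1 OR x7 OR x9) — x7 is true.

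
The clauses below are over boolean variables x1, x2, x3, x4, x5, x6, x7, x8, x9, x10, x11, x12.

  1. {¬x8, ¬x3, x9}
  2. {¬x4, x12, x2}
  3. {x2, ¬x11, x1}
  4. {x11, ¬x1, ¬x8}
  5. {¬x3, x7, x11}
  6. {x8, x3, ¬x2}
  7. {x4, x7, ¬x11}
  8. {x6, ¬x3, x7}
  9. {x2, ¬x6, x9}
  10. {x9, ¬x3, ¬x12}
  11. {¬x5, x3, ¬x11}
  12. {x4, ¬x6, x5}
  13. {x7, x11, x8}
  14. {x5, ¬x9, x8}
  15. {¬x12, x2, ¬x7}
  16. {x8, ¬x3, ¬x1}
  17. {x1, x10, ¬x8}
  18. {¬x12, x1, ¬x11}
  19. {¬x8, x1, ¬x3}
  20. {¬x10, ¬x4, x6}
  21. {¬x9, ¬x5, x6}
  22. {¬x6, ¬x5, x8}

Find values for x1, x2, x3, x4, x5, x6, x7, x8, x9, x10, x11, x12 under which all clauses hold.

x1=0, x2=1, x3=0, x4=1, x5=1, x6=1, x7=1, x8=1, x9=1, x10=1, x11=0, x12=0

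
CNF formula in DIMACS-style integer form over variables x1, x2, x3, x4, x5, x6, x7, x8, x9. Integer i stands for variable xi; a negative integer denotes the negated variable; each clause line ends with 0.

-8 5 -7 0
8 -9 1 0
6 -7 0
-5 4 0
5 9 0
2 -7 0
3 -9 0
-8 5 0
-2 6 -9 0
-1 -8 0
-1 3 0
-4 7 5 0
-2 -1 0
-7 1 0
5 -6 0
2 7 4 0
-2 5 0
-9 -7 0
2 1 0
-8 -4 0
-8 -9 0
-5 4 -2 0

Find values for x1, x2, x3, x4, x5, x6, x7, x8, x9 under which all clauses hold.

x1=1, x2=0, x3=1, x4=1, x5=1, x6=1, x7=0, x8=0, x9=0

Check each clause:
  1. (~x7 \/ x5 \/ ~x8) — ~x8 is true.
  2. (~x9 \/ x8 \/ x1) — x1 is true.
  3. (x6 \/ ~x7) — ~x7 is true.
  4. (~x5 \/ x4) — x4 is true.
  5. (x5 \/ x9) — x5 is true.
  6. (x2 \/ ~x7) — ~x7 is true.
  7. (~x9 \/ x3) — x3 is true.
  8. (~x8 \/ x5) — ~x8 is true.
  9. (x6 \/ ~x2 \/ ~x9) — ~x2 is true.
  10. (~x8 \/ ~x1) — ~x8 is true.
  11. (~x1 \/ x3) — x3 is true.
  12. (x7 \/ x5 \/ ~x4) — x5 is true.
  13. (~x2 \/ ~x1) — ~x2 is true.
  14. (x1 \/ ~x7) — x1 is true.
  15. (x5 \/ ~x6) — x5 is true.
  16. (x2 \/ x4 \/ x7) — x4 is true.
  17. (x5 \/ ~x2) — x5 is true.
  18. (~x9 \/ ~x7) — ~x7 is true.
  19. (x2 \/ x1) — x1 is true.
  20. (~x8 \/ ~x4) — ~x8 is true.
  21. (~x8 \/ ~x9) — ~x8 is true.
  22. (~x5 \/ ~x2 \/ x4) — x4 is true.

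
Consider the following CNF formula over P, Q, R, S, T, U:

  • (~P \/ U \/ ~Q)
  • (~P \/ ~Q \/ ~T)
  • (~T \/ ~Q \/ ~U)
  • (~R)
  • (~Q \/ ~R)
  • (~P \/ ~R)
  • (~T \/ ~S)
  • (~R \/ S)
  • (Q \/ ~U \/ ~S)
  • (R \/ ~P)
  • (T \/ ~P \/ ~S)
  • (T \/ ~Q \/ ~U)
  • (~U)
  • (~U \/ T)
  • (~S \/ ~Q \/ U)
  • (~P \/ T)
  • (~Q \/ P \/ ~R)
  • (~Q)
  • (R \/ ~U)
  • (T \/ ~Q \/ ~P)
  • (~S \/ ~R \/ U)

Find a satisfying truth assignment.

P = 0, Q = 0, R = 0, S = 0, T = 0, U = 0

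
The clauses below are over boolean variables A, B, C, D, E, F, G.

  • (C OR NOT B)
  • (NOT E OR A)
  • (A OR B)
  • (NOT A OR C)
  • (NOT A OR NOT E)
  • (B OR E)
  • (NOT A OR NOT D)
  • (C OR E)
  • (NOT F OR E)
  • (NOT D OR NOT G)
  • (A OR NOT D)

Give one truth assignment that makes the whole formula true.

A=True, B=True, C=True, D=False, E=False, F=False, G=True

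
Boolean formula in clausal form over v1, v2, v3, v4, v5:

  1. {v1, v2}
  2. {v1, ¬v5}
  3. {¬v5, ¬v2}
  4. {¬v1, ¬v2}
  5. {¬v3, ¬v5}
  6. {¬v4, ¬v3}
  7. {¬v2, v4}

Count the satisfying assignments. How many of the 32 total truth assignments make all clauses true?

Satisfying assignments:
  v1=F v2=T v3=F v4=T v5=F
  v1=T v2=F v3=F v4=F v5=F
  v1=T v2=F v3=F v4=F v5=T
  v1=T v2=F v3=F v4=T v5=F
  v1=T v2=F v3=F v4=T v5=T
  v1=T v2=F v3=T v4=F v5=F
That's 6 in total.

6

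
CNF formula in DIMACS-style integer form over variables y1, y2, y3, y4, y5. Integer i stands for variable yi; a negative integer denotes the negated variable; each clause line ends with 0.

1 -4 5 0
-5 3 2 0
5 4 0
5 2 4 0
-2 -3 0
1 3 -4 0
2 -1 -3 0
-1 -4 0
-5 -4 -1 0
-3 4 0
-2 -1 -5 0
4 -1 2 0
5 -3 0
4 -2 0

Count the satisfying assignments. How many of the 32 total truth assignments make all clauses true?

The models are:
  y1=0 y2=0 y3=1 y4=1 y5=1
Count: 1.

1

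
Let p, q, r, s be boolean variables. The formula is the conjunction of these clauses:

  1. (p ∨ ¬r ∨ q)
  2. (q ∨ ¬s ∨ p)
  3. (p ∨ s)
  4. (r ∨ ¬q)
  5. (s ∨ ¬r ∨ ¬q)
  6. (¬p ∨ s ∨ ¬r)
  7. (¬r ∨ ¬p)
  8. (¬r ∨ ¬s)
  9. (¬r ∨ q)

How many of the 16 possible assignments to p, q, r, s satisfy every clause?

2

Satisfying assignments:
  p=T q=F r=F s=F
  p=T q=F r=F s=T
Count: 2.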